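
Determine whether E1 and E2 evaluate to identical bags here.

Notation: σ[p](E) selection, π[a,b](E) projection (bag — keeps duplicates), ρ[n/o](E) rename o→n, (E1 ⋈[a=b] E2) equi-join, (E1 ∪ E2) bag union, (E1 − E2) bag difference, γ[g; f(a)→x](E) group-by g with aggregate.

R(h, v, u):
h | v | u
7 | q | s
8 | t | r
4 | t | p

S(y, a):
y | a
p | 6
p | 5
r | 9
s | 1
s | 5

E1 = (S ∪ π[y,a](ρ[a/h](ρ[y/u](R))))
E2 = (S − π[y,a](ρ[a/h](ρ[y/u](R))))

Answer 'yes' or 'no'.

E1 per-node cardinality:
  S → 5
  R → 3
  ρ[y/u](R) → 3
  ρ[a/h](ρ[y/u](R)) → 3
  π[y,a](ρ[a/h](ρ[y/u](R))) → 3
  (S ∪ π[y,a](ρ[a/h](ρ[y/u](R)))) → 8
E2 per-node cardinality:
  S → 5
  R → 3
  ρ[y/u](R) → 3
  ρ[a/h](ρ[y/u](R)) → 3
  π[y,a](ρ[a/h](ρ[y/u](R))) → 3
  (S − π[y,a](ρ[a/h](ρ[y/u](R)))) → 5

E1 result:
y | a
p | 4
p | 5
p | 6
r | 8
r | 9
s | 1
s | 5
s | 7
E2 result:
y | a
p | 5
p | 6
r | 9
s | 1
s | 5
Witness: ('s', 7) appears 1× in E1 but 0× in E2.

no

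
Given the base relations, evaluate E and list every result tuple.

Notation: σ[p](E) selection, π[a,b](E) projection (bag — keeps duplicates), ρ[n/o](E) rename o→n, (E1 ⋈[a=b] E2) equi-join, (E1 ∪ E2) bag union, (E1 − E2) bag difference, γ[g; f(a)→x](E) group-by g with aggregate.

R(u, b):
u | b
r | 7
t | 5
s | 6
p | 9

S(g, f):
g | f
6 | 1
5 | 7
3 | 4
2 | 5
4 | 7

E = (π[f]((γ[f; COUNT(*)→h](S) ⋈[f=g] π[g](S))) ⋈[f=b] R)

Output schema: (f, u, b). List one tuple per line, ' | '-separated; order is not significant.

Row counts bottom-up:
  S → 5
  γ[f; COUNT(*)→h](S) → 4
  S → 5
  π[g](S) → 5
  (γ[f; COUNT(*)→h](S) ⋈[f=g] π[g](S)) → 2
  π[f]((γ[f; COUNT(*)→h](S) ⋈[f=g] π[g](S))) → 2
  R → 4
  (π[f]((γ[f; COUNT(*)→h](S) ⋈[f=g] π[g](S))) ⋈[f=b] R) → 1

== RESULT ==
f | u | b
5 | t | 5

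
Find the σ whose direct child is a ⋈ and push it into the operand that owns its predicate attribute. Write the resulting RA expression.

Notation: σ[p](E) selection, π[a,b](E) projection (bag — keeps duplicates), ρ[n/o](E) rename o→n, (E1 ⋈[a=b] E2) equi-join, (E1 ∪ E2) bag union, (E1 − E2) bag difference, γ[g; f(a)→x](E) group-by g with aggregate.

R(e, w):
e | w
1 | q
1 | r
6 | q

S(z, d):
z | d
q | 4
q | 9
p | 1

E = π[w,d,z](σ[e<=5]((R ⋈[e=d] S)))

σ filters on e, owned by the left side.
E' = π[w,d,z]((σ[e<=5](R) ⋈[e=d] S))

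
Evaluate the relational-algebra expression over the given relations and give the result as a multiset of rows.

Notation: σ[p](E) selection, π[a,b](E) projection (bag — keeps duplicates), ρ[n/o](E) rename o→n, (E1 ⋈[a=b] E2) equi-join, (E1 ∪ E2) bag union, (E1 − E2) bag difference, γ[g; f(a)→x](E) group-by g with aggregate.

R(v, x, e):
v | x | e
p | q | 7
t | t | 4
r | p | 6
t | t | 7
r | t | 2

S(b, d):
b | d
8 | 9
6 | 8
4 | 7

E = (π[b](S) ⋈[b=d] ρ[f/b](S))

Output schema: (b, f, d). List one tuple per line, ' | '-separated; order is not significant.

Subexpression sizes:
  S → 3
  π[b](S) → 3
  S → 3
  ρ[f/b](S) → 3
  (π[b](S) ⋈[b=d] ρ[f/b](S)) → 1

== RESULT ==
b | f | d
8 | 6 | 8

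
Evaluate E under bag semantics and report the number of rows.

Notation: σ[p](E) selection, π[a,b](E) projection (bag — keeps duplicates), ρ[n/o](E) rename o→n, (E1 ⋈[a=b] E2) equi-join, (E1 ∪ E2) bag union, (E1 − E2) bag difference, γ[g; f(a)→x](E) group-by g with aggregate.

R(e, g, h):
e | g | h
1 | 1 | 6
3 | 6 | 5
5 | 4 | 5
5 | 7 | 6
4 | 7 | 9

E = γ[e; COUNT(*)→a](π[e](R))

Row counts bottom-up:
  R → 5
  π[e](R) → 5
  γ[e; COUNT(*)→a](π[e](R)) → 4

|E| = 4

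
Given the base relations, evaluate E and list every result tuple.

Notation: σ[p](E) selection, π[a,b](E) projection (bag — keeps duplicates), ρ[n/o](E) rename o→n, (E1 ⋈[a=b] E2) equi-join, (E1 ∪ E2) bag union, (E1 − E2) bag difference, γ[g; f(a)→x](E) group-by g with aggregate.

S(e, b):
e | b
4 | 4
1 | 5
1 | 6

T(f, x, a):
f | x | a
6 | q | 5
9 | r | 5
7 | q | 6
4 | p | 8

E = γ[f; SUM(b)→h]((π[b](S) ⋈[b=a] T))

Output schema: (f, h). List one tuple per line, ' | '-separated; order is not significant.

Subexpression sizes:
  S → 3
  π[b](S) → 3
  T → 4
  (π[b](S) ⋈[b=a] T) → 3
  γ[f; SUM(b)→h]((π[b](S) ⋈[b=a] T)) → 3

== RESULT ==
f | h
6 | 5
7 | 6
9 | 5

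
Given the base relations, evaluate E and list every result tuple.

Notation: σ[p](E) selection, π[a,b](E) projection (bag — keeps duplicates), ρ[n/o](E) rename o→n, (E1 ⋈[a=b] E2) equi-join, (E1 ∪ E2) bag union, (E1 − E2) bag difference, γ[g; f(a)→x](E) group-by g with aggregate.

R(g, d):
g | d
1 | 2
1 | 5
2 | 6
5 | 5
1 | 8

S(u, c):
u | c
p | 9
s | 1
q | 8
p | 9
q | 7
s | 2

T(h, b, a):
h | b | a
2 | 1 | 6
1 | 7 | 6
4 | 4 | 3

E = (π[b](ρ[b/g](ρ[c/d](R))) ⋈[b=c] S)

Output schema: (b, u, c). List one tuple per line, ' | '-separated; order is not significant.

Subexpression sizes:
  R → 5
  ρ[c/d](R) → 5
  ρ[b/g](ρ[c/d](R)) → 5
  π[b](ρ[b/g](ρ[c/d](R))) → 5
  S → 6
  (π[b](ρ[b/g](ρ[c/d](R))) ⋈[b=c] S) → 4

== RESULT ==
b | u | c
1 | s | 1
1 | s | 1
1 | s | 1
2 | s | 2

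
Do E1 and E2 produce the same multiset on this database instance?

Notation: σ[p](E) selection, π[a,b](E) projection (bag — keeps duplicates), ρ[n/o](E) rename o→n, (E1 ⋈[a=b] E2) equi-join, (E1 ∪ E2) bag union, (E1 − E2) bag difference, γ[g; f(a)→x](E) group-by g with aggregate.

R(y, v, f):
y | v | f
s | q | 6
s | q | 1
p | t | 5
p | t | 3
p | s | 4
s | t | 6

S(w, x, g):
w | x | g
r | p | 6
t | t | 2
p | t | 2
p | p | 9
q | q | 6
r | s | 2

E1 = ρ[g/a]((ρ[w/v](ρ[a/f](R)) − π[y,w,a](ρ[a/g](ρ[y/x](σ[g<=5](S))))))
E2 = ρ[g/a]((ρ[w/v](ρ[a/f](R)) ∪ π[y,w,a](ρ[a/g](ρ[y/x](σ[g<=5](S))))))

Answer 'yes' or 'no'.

E1 row counts bottom-up:
  R → 6
  ρ[a/f](R) → 6
  ρ[w/v](ρ[a/f](R)) → 6
  S → 6
  σ[g<=5](S) → 3
  ρ[y/x](σ[g<=5](S)) → 3
  ρ[a/g](ρ[y/x](σ[g<=5](S))) → 3
  π[y,w,a](ρ[a/g](ρ[y/x](σ[g<=5](S)))) → 3
  (ρ[w/v](ρ[a/f](R)) − π[y,w,a](ρ[a/g](ρ[y/x](σ[g<=5](S))))) → 6
  ρ[g/a]((ρ[w/v](ρ[a/f](R)) − π[y,w,a](ρ[a/g](ρ[y/x](σ[g<=5](S)))))) → 6
E2 row counts bottom-up:
  R → 6
  ρ[a/f](R) → 6
  ρ[w/v](ρ[a/f](R)) → 6
  S → 6
  σ[g<=5](S) → 3
  ρ[y/x](σ[g<=5](S)) → 3
  ρ[a/g](ρ[y/x](σ[g<=5](S))) → 3
  π[y,w,a](ρ[a/g](ρ[y/x](σ[g<=5](S)))) → 3
  (ρ[w/v](ρ[a/f](R)) ∪ π[y,w,a](ρ[a/g](ρ[y/x](σ[g<=5](S))))) → 9
  ρ[g/a]((ρ[w/v](ρ[a/f](R)) ∪ π[y,w,a](ρ[a/g](ρ[y/x](σ[g<=5](S)))))) → 9

E1 result:
y | w | g
p | s | 4
p | t | 3
p | t | 5
s | q | 1
s | q | 6
s | t | 6
E2 result:
y | w | g
p | s | 4
p | t | 3
p | t | 5
s | q | 1
s | q | 6
s | r | 2
s | t | 6
t | p | 2
t | t | 2
Witness: ('s', 'r', 2) appears 0× in E1 but 1× in E2.

no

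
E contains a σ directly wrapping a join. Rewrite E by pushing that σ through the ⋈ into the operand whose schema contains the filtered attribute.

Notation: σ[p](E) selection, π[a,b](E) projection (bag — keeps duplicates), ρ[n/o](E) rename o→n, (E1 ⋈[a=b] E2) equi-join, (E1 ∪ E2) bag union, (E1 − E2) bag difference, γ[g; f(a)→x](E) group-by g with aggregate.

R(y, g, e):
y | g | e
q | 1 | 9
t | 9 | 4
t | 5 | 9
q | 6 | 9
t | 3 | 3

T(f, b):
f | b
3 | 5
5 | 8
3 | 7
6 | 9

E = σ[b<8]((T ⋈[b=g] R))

σ filters on b, owned by the left side.
E' = (σ[b<8](T) ⋈[b=g] R)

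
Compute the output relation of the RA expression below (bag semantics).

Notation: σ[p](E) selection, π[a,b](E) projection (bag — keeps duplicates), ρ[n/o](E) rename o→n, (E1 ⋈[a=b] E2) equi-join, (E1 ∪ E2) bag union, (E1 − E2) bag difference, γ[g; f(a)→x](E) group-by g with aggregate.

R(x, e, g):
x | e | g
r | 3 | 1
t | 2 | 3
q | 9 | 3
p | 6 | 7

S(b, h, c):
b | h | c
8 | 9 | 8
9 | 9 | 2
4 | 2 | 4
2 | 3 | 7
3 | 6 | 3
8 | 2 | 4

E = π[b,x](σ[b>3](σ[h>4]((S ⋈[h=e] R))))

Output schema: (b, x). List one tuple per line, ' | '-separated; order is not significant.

Per-node cardinality:
  S → 6
  R → 4
  (S ⋈[h=e] R) → 6
  σ[h>4]((S ⋈[h=e] R)) → 3
  σ[b>3](σ[h>4]((S ⋈[h=e] R))) → 2
  π[b,x](σ[b>3](σ[h>4]((S ⋈[h=e] R)))) → 2

== RESULT ==
b | x
8 | q
9 | q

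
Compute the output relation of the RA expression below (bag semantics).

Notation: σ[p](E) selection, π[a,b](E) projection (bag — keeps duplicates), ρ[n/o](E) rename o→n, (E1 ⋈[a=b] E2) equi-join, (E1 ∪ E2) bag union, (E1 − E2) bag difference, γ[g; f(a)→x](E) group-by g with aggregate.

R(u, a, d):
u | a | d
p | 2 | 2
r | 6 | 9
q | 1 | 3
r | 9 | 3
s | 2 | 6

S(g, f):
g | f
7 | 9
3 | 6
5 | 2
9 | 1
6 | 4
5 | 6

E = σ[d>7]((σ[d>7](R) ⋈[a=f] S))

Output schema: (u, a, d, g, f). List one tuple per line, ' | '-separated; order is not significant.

Per-node cardinality:
  R → 5
  σ[d>7](R) → 1
  S → 6
  (σ[d>7](R) ⋈[a=f] S) → 2
  σ[d>7]((σ[d>7](R) ⋈[a=f] S)) → 2

== RESULT ==
u | a | d | g | f
r | 6 | 9 | 3 | 6
r | 6 | 9 | 5 | 6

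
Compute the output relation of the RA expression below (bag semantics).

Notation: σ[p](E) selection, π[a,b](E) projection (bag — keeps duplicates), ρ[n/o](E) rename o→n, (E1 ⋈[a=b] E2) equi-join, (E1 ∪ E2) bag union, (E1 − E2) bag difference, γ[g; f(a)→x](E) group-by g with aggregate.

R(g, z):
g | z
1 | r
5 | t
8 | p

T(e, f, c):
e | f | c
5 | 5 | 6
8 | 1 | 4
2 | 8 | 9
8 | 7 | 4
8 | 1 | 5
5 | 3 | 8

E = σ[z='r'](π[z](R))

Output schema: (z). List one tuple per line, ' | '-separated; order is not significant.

Subexpression sizes:
  R → 3
  π[z](R) → 3
  σ[z='r'](π[z](R)) → 1

== RESULT ==
z
r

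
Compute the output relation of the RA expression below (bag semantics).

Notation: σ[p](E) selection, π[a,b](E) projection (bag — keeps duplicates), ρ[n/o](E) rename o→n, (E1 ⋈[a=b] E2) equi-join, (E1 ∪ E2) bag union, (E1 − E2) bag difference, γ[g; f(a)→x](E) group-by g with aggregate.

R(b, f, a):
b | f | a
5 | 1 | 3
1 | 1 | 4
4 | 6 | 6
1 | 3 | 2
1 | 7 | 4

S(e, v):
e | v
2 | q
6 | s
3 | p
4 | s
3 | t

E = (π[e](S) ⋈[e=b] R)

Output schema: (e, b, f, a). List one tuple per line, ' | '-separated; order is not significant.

Subexpression sizes:
  S → 5
  π[e](S) → 5
  R → 5
  (π[e](S) ⋈[e=b] R) → 1

== RESULT ==
e | b | f | a
4 | 4 | 6 | 6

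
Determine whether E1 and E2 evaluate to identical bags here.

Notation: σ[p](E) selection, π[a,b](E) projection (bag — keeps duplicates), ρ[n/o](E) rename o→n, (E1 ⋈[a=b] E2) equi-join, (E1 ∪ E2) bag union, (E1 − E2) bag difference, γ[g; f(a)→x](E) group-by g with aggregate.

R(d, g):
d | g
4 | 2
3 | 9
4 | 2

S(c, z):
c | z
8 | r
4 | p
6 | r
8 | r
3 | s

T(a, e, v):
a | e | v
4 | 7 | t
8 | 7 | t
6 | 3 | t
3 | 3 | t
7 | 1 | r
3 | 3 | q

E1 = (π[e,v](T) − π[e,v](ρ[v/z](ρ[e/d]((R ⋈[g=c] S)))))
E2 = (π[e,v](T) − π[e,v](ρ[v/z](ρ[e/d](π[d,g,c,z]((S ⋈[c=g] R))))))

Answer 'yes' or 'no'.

E1 row counts bottom-up:
  T → 6
  π[e,v](T) → 6
  R → 3
  S → 5
  (R ⋈[g=c] S) → 0
  ρ[e/d]((R ⋈[g=c] S)) → 0
  ρ[v/z](ρ[e/d]((R ⋈[g=c] S))) → 0
  π[e,v](ρ[v/z](ρ[e/d]((R ⋈[g=c] S)))) → 0
  (π[e,v](T) − π[e,v](ρ[v/z](ρ[e/d]((R ⋈[g=c] S))))) → 6
E2 row counts bottom-up:
  T → 6
  π[e,v](T) → 6
  S → 5
  R → 3
  (S ⋈[c=g] R) → 0
  π[d,g,c,z]((S ⋈[c=g] R)) → 0
  ρ[e/d](π[d,g,c,z]((S ⋈[c=g] R))) → 0
  ρ[v/z](ρ[e/d](π[d,g,c,z]((S ⋈[c=g] R)))) → 0
  π[e,v](ρ[v/z](ρ[e/d](π[d,g,c,z]((S ⋈[c=g] R))))) → 0
  (π[e,v](T) − π[e,v](ρ[v/z](ρ[e/d](π[d,g,c,z]((S ⋈[c=g] R)))))) → 6

E1 and E2 produce the same multiset:
e | v
1 | r
3 | q
3 | t
3 | t
7 | t
7 | t

yes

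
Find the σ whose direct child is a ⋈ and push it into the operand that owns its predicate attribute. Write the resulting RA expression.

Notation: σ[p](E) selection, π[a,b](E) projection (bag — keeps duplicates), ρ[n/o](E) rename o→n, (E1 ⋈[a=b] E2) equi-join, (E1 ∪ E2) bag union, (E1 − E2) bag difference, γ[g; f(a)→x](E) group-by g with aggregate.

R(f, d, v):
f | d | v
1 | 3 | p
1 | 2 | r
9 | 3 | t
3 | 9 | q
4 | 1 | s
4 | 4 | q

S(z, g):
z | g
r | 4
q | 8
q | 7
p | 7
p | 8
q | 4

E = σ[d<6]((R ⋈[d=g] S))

σ filters on d, owned by the left side.
E' = (σ[d<6](R) ⋈[d=g] S)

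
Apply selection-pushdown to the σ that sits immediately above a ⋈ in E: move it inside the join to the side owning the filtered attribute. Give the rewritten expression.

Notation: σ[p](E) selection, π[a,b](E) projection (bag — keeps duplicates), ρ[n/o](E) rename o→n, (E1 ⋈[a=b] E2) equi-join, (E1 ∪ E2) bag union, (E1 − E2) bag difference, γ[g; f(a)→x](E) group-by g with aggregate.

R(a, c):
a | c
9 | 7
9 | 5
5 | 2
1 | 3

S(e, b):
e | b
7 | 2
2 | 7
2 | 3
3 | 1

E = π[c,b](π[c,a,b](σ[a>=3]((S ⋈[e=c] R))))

σ filters on a, owned by the right side.
E' = π[c,b](π[c,a,b]((S ⋈[e=c] σ[a>=3](R))))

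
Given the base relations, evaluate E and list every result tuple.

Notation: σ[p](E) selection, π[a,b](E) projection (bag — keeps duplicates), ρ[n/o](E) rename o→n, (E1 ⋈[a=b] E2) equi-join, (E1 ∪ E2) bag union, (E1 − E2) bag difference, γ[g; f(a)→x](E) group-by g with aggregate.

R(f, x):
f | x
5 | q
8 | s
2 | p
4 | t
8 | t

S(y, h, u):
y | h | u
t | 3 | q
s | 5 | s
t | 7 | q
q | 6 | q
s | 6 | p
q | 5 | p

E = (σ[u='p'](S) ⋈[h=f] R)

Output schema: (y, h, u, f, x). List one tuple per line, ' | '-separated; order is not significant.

Stepwise |·|:
  S → 6
  σ[u='p'](S) → 2
  R → 5
  (σ[u='p'](S) ⋈[h=f] R) → 1

== RESULT ==
y | h | u | f | x
q | 5 | p | 5 | q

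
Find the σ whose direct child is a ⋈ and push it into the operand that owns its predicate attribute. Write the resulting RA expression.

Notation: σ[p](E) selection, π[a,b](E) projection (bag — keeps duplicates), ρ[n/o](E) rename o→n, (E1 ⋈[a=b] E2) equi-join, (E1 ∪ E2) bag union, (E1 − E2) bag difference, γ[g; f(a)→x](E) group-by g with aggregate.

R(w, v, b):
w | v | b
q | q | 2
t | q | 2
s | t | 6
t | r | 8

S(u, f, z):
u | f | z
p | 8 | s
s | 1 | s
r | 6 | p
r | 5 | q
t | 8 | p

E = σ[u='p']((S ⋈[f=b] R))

σ filters on u, owned by the left side.
E' = (σ[u='p'](S) ⋈[f=b] R)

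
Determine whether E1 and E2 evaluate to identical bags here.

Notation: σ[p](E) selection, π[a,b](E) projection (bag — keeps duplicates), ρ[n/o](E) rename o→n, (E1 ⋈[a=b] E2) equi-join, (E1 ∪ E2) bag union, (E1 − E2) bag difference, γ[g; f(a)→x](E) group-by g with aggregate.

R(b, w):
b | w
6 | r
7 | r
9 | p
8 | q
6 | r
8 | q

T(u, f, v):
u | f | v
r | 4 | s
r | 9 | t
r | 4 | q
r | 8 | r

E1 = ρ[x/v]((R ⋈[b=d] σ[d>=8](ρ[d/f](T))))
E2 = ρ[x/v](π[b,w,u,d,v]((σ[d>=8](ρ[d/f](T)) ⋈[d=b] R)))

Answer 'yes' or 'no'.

E1 per-node cardinality:
  R → 6
  T → 4
  ρ[d/f](T) → 4
  σ[d>=8](ρ[d/f](T)) → 2
  (R ⋈[b=d] σ[d>=8](ρ[d/f](T))) → 3
  ρ[x/v]((R ⋈[b=d] σ[d>=8](ρ[d/f](T)))) → 3
E2 per-node cardinality:
  T → 4
  ρ[d/f](T) → 4
  σ[d>=8](ρ[d/f](T)) → 2
  R → 6
  (σ[d>=8](ρ[d/f](T)) ⋈[d=b] R) → 3
  π[b,w,u,d,v]((σ[d>=8](ρ[d/f](T)) ⋈[d=b] R)) → 3
  ρ[x/v](π[b,w,u,d,v]((σ[d>=8](ρ[d/f](T)) ⋈[d=b] R))) → 3

E1 and E2 produce the same multiset:
b | w | u | d | x
8 | q | r | 8 | r
8 | q | r | 8 | r
9 | p | r | 9 | t

yes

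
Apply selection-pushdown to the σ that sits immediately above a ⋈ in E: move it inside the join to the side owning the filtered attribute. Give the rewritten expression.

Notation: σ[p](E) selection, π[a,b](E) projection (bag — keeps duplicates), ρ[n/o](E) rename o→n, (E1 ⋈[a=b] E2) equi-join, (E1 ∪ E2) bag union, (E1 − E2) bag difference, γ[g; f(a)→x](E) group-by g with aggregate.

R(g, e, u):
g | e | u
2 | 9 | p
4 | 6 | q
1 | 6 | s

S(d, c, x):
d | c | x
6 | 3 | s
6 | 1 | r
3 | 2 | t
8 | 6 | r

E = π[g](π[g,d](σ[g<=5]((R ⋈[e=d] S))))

σ filters on g, owned by the left side.
E' = π[g](π[g,d]((σ[g<=5](R) ⋈[e=d] S)))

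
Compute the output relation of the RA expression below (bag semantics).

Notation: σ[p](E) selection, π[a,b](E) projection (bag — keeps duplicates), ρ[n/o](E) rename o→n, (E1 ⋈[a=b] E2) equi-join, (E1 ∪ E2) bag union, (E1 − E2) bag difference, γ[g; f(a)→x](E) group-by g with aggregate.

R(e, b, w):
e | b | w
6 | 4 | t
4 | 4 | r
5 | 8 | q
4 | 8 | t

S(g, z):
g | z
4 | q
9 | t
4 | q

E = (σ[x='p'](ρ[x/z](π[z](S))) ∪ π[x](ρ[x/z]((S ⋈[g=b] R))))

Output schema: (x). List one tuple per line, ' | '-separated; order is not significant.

Per-node cardinality:
  S → 3
  π[z](S) → 3
  ρ[x/z](π[z](S)) → 3
  σ[x='p'](ρ[x/z](π[z](S))) → 0
  S → 3
  R → 4
  (S ⋈[g=b] R) → 4
  ρ[x/z]((S ⋈[g=b] R)) → 4
  π[x](ρ[x/z]((S ⋈[g=b] R))) → 4
  (σ[x='p'](ρ[x/z](π[z](S))) ∪ π[x](ρ[x/z]((S ⋈[g=b] R)))) → 4

== RESULT ==
x
q
q
q
q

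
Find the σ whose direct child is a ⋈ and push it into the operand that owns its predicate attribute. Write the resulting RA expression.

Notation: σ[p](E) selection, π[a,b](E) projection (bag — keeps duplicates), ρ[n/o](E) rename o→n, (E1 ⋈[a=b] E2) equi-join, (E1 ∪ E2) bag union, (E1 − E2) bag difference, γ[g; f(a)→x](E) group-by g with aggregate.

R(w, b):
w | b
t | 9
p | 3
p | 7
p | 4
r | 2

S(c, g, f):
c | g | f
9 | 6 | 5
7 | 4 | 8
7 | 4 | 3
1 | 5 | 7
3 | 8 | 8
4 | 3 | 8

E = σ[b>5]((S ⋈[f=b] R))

σ filters on b, owned by the right side.
E' = (S ⋈[f=b] σ[b>5](R))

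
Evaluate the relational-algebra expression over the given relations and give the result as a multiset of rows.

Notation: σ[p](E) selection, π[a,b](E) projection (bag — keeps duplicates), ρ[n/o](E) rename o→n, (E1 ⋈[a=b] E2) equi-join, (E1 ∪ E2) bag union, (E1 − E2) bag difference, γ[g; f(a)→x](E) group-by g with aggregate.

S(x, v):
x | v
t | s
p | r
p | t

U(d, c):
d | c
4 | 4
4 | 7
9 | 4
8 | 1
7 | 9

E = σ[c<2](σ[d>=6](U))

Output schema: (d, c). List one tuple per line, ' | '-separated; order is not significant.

Subexpression sizes:
  U → 5
  σ[d>=6](U) → 3
  σ[c<2](σ[d>=6](U)) → 1

== RESULT ==
d | c
8 | 1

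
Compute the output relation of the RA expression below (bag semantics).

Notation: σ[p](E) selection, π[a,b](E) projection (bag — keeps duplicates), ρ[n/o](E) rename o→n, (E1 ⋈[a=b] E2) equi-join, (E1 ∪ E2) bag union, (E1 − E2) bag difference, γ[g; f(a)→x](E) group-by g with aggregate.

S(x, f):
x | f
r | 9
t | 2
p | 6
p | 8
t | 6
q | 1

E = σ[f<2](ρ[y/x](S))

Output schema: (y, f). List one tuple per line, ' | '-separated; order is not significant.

Subexpression sizes:
  S → 6
  ρ[y/x](S) → 6
  σ[f<2](ρ[y/x](S)) → 1

== RESULT ==
y | f
q | 1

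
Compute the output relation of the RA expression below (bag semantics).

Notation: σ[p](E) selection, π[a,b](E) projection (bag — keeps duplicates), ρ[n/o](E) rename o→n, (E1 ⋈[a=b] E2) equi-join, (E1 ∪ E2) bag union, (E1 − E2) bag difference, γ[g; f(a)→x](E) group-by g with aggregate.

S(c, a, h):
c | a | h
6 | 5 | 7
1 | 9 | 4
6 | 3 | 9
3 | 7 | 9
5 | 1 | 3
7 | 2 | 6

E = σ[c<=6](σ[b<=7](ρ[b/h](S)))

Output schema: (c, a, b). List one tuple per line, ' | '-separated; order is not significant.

Stepwise |·|:
  S → 6
  ρ[b/h](S) → 6
  σ[b<=7](ρ[b/h](S)) → 4
  σ[c<=6](σ[b<=7](ρ[b/h](S))) → 3

== RESULT ==
c | a | b
1 | 9 | 4
5 | 1 | 3
6 | 5 | 7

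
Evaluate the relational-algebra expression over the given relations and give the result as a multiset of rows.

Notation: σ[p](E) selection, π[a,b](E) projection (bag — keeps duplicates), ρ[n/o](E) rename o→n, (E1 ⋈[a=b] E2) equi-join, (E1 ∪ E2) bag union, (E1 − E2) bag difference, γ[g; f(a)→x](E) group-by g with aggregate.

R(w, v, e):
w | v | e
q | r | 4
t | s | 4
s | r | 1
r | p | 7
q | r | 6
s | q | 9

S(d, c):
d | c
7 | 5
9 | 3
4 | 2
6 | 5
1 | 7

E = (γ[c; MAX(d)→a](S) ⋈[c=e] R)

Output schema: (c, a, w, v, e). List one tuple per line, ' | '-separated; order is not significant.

Per-node cardinality:
  S → 5
  γ[c; MAX(d)→a](S) → 4
  R → 6
  (γ[c; MAX(d)→a](S) ⋈[c=e] R) → 1

== RESULT ==
c | a | w | v | e
7 | 1 | r | p | 7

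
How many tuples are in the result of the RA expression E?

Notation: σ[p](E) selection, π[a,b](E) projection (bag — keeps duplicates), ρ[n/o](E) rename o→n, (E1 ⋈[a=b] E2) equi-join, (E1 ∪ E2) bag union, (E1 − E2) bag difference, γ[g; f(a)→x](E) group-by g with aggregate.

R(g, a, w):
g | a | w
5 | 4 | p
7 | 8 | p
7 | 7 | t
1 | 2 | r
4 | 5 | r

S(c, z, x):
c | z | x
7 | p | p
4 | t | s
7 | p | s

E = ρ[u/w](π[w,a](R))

Subexpression sizes:
  R → 5
  π[w,a](R) → 5
  ρ[u/w](π[w,a](R)) → 5

|E| = 5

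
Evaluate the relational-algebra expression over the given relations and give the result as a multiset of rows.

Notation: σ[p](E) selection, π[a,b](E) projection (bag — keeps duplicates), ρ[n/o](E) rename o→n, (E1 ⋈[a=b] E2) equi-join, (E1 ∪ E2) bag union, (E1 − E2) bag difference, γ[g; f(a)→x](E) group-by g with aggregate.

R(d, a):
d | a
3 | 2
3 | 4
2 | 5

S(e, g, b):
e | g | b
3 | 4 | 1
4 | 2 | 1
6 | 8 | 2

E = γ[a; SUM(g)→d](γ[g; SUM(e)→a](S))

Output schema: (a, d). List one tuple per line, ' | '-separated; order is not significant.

Stepwise |·|:
  S → 3
  γ[g; SUM(e)→a](S) → 3
  γ[a; SUM(g)→d](γ[g; SUM(e)→a](S)) → 3

== RESULT ==
a | d
3 | 4
4 | 2
6 | 8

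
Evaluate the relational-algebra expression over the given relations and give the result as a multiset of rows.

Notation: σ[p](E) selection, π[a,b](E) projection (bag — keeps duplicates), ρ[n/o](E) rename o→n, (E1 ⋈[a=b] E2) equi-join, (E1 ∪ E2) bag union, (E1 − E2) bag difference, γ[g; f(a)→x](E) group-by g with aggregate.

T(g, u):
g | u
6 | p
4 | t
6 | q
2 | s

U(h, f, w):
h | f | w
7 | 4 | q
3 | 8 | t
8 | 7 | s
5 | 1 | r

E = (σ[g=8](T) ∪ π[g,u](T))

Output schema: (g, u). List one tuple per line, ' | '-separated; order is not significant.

Stepwise |·|:
  T → 4
  σ[g=8](T) → 0
  T → 4
  π[g,u](T) → 4
  (σ[g=8](T) ∪ π[g,u](T)) → 4

== RESULT ==
g | u
2 | s
4 | t
6 | p
6 | q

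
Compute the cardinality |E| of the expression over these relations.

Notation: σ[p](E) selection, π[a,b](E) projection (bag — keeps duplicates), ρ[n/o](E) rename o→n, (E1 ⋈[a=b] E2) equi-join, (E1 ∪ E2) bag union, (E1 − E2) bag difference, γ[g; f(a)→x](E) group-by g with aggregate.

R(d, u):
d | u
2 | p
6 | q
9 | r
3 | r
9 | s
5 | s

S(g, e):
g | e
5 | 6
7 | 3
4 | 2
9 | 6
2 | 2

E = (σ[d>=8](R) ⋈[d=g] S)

Row counts bottom-up:
  R → 6
  σ[d>=8](R) → 2
  S → 5
  (σ[d>=8](R) ⋈[d=g] S) → 2

|E| = 2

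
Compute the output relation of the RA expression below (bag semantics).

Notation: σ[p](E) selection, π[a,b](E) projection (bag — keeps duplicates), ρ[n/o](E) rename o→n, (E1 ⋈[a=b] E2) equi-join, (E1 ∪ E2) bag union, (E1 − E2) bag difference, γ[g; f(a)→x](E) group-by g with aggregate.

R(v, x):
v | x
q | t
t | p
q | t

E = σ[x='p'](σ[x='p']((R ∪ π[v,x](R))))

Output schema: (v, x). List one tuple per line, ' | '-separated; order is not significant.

Row counts bottom-up:
  R → 3
  R → 3
  π[v,x](R) → 3
  (R ∪ π[v,x](R)) → 6
  σ[x='p']((R ∪ π[v,x](R))) → 2
  σ[x='p'](σ[x='p']((R ∪ π[v,x](R)))) → 2

== RESULT ==
v | x
t | p
t | p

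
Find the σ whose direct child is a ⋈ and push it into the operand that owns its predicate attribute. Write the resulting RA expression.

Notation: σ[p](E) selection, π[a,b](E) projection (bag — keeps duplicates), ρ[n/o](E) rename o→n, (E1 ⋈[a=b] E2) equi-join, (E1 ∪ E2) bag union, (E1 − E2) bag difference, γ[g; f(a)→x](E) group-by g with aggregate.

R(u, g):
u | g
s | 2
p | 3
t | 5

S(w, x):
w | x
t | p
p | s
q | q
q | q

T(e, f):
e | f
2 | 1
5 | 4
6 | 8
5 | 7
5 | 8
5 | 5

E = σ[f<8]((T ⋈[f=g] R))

σ filters on f, owned by the left side.
E' = (σ[f<8](T) ⋈[f=g] R)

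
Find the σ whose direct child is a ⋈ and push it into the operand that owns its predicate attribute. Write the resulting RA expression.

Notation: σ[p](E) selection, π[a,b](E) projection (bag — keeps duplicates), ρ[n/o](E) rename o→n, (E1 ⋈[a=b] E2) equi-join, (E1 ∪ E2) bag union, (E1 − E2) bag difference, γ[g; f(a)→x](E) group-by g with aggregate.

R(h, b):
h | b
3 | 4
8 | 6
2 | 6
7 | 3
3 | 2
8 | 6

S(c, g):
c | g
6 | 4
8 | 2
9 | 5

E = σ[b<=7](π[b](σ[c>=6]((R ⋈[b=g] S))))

σ filters on c, owned by the right side.
E' = σ[b<=7](π[b]((R ⋈[b=g] σ[c>=6](S))))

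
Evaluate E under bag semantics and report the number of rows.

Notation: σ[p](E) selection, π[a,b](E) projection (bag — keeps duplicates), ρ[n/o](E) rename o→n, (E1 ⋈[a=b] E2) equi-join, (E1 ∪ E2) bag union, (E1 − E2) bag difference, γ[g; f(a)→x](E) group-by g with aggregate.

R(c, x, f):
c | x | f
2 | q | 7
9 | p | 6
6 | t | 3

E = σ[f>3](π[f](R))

Subexpression sizes:
  R → 3
  π[f](R) → 3
  σ[f>3](π[f](R)) → 2

|E| = 2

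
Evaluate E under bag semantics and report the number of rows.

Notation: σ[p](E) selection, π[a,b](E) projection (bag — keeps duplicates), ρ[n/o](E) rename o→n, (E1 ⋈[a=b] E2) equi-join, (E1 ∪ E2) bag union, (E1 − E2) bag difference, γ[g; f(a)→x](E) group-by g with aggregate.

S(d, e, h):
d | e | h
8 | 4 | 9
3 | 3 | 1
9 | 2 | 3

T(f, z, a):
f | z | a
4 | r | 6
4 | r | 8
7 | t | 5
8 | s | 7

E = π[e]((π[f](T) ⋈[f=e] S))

Row counts bottom-up:
  T → 4
  π[f](T) → 4
  S → 3
  (π[f](T) ⋈[f=e] S) → 2
  π[e]((π[f](T) ⋈[f=e] S)) → 2

|E| = 2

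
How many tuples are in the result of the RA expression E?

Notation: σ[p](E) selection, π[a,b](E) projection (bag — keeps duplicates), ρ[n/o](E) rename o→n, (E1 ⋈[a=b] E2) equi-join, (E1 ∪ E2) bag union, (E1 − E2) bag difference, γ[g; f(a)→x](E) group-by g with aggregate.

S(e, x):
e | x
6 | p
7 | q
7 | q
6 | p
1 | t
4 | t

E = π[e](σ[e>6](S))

Row counts bottom-up:
  S → 6
  σ[e>6](S) → 2
  π[e](σ[e>6](S)) → 2

|E| = 2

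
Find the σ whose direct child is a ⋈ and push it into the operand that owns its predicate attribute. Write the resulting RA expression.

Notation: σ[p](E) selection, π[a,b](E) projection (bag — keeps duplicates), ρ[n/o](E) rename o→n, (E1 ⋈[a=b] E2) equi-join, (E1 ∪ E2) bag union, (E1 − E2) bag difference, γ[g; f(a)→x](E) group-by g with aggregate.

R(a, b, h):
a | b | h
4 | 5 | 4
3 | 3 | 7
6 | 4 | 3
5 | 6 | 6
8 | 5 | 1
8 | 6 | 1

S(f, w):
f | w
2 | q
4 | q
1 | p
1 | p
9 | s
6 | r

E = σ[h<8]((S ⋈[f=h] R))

σ filters on h, owned by the right side.
E' = (S ⋈[f=h] σ[h<8](R))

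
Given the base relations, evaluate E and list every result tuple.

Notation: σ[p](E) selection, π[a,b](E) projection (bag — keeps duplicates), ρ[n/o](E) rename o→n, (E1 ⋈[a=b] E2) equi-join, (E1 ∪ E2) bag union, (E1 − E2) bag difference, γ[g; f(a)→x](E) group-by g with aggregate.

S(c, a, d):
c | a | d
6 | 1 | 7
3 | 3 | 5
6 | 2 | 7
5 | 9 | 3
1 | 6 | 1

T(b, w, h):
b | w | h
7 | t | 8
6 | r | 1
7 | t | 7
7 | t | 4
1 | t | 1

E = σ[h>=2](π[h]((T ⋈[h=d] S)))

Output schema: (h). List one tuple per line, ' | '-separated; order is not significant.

Subexpression sizes:
  T → 5
  S → 5
  (T ⋈[h=d] S) → 4
  π[h]((T ⋈[h=d] S)) → 4
  σ[h>=2](π[h]((T ⋈[h=d] S))) → 2

== RESULT ==
h
7
7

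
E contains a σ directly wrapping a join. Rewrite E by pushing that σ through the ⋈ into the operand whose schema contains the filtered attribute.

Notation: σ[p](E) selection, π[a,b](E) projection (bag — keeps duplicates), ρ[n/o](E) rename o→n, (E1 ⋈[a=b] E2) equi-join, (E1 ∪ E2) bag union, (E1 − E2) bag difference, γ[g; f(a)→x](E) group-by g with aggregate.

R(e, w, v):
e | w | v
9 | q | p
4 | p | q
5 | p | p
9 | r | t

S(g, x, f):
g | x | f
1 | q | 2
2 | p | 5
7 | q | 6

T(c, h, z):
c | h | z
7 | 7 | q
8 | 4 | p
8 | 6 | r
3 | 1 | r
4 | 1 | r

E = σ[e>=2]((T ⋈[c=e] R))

σ filters on e, owned by the right side.
E' = (T ⋈[c=e] σ[e>=2](R))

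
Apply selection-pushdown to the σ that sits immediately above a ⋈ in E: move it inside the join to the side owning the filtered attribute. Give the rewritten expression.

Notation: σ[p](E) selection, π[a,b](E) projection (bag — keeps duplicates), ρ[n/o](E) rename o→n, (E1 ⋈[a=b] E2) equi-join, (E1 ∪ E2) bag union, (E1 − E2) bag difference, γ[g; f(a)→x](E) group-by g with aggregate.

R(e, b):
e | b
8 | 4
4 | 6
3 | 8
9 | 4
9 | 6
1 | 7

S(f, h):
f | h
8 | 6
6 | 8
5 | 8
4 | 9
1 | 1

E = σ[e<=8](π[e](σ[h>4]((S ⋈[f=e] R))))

σ filters on h, owned by the left side.
E' = σ[e<=8](π[e]((σ[h>4](S) ⋈[f=e] R)))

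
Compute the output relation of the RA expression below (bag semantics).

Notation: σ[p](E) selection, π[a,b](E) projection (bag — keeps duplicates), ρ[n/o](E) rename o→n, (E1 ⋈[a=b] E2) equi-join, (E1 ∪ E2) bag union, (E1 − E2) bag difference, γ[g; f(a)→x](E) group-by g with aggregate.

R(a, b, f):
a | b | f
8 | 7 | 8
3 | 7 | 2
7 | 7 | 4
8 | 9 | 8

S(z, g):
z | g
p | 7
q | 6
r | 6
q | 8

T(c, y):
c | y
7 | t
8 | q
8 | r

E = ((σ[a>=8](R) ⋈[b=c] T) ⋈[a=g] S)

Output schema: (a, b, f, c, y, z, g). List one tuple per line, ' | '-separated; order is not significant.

Subexpression sizes:
  R → 4
  σ[a>=8](R) → 2
  T → 3
  (σ[a>=8](R) ⋈[b=c] T) → 1
  S → 4
  ((σ[a>=8](R) ⋈[b=c] T) ⋈[a=g] S) → 1

== RESULT ==
a | b | f | c | y | z | g
8 | 7 | 8 | 7 | t | q | 8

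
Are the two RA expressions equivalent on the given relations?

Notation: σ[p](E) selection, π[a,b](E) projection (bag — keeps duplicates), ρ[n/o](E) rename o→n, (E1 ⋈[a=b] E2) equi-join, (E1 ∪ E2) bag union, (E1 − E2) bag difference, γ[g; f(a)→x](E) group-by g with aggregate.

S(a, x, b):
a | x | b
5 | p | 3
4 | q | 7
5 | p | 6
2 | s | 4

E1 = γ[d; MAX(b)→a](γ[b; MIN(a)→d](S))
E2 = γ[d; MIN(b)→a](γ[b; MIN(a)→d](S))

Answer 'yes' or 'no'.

E1 per-node cardinality:
  S → 4
  γ[b; MIN(a)→d](S) → 4
  γ[d; MAX(b)→a](γ[b; MIN(a)→d](S)) → 3
E2 per-node cardinality:
  S → 4
  γ[b; MIN(a)→d](S) → 4
  γ[d; MIN(b)→a](γ[b; MIN(a)→d](S)) → 3

E1 result:
d | a
2 | 4
4 | 7
5 | 6
E2 result:
d | a
2 | 4
4 | 7
5 | 3
Witness: (5, 6) appears 1× in E1 but 0× in E2.

no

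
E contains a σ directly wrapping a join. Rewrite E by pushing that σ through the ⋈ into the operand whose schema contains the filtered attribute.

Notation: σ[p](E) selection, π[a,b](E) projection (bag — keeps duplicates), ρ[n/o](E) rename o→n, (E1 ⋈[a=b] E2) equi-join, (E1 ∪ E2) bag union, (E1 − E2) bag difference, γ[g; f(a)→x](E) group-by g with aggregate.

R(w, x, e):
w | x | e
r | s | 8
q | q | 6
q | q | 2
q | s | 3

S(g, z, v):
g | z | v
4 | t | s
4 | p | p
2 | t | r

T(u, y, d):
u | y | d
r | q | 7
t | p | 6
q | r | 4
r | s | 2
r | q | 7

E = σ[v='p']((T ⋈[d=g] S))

σ filters on v, owned by the right side.
E' = (T ⋈[d=g] σ[v='p'](S))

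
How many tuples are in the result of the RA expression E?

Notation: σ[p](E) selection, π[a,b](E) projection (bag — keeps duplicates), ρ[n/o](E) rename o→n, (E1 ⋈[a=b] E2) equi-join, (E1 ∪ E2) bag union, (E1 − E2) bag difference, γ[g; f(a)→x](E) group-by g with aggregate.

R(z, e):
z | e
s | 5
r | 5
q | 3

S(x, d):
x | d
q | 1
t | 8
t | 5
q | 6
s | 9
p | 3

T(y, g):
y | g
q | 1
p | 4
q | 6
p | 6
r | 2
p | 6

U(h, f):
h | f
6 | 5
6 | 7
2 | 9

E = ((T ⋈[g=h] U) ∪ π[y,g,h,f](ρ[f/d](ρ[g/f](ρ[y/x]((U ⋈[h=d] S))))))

Per-node cardinality:
  T → 6
  U → 3
  (T ⋈[g=h] U) → 7
  U → 3
  S → 6
  (U ⋈[h=d] S) → 2
  ρ[y/x]((U ⋈[h=d] S)) → 2
  ρ[g/f](ρ[y/x]((U ⋈[h=d] S))) → 2
  ρ[f/d](ρ[g/f](ρ[y/x]((U ⋈[h=d] S)))) → 2
  π[y,g,h,f](ρ[f/d](ρ[g/f](ρ[y/x]((U ⋈[h=d] S))))) → 2
  ((T ⋈[g=h] U) ∪ π[y,g,h,f](ρ[f/d](ρ[g/f](ρ[y/x]((U ⋈[h=d] S)))))) → 9

|E| = 9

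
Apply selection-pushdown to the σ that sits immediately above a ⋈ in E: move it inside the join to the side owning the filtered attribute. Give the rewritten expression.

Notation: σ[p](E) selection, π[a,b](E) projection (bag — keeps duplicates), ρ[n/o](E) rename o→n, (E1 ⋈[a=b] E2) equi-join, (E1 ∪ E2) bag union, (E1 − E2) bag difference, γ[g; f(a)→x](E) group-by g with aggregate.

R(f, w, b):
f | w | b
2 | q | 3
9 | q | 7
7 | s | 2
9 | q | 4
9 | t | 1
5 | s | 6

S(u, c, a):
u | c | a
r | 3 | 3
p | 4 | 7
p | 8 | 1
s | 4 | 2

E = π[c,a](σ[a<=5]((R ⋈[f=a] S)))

σ filters on a, owned by the right side.
E' = π[c,a]((R ⋈[f=a] σ[a<=5](S)))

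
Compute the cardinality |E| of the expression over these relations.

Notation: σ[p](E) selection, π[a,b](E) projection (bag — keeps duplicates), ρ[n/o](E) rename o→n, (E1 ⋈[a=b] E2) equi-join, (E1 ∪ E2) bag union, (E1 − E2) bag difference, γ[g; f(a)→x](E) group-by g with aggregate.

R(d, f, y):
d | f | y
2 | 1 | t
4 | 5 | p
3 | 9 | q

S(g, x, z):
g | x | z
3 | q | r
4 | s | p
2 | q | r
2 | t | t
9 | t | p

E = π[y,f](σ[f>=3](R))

Per-node cardinality:
  R → 3
  σ[f>=3](R) → 2
  π[y,f](σ[f>=3](R)) → 2

|E| = 2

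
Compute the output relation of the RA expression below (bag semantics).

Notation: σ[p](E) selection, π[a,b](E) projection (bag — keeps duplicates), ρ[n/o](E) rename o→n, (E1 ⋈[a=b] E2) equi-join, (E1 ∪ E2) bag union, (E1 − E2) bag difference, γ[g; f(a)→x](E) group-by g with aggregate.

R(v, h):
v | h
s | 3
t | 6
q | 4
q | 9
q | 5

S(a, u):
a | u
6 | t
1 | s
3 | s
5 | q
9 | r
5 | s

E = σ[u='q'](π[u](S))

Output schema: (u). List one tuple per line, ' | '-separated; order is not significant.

Row counts bottom-up:
  S → 6
  π[u](S) → 6
  σ[u='q'](π[u](S)) → 1

== RESULT ==
u
q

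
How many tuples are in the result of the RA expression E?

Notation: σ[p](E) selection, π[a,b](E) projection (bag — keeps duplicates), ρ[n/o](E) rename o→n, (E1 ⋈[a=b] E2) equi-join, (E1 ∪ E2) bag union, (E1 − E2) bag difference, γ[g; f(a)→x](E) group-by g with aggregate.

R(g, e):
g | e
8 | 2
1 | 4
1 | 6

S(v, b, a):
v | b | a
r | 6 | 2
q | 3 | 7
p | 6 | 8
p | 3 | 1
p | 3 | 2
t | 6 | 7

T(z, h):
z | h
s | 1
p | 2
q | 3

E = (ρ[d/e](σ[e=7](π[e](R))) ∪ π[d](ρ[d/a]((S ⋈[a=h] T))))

Per-node cardinality:
  R → 3
  π[e](R) → 3
  σ[e=7](π[e](R)) → 0
  ρ[d/e](σ[e=7](π[e](R))) → 0
  S → 6
  T → 3
  (S ⋈[a=h] T) → 3
  ρ[d/a]((S ⋈[a=h] T)) → 3
  π[d](ρ[d/a]((S ⋈[a=h] T))) → 3
  (ρ[d/e](σ[e=7](π[e](R))) ∪ π[d](ρ[d/a]((S ⋈[a=h] T)))) → 3

|E| = 3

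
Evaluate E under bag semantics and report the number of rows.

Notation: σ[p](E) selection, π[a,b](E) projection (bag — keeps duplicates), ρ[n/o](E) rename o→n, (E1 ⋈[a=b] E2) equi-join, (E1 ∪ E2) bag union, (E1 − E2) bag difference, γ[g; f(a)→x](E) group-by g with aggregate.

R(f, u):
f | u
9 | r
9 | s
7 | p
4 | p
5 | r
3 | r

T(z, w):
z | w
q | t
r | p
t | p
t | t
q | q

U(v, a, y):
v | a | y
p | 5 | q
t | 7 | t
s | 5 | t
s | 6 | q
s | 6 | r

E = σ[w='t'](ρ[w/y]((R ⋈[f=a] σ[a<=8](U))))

Per-node cardinality:
  R → 6
  U → 5
  σ[a<=8](U) → 5
  (R ⋈[f=a] σ[a<=8](U)) → 3
  ρ[w/y]((R ⋈[f=a] σ[a<=8](U))) → 3
  σ[w='t'](ρ[w/y]((R ⋈[f=a] σ[a<=8](U)))) → 2

|E| = 2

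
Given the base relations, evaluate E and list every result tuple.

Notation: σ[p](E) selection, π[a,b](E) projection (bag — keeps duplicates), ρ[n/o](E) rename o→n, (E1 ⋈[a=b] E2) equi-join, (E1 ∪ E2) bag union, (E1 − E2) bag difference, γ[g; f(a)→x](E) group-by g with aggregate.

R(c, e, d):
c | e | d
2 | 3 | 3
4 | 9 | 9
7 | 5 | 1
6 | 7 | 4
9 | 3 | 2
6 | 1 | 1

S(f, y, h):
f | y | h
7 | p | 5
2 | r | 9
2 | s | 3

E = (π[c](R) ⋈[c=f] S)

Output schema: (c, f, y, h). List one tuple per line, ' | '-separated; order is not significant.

Per-node cardinality:
  R → 6
  π[c](R) → 6
  S → 3
  (π[c](R) ⋈[c=f] S) → 3

== RESULT ==
c | f | y | h
2 | 2 | r | 9
2 | 2 | s | 3
7 | 7 | p | 5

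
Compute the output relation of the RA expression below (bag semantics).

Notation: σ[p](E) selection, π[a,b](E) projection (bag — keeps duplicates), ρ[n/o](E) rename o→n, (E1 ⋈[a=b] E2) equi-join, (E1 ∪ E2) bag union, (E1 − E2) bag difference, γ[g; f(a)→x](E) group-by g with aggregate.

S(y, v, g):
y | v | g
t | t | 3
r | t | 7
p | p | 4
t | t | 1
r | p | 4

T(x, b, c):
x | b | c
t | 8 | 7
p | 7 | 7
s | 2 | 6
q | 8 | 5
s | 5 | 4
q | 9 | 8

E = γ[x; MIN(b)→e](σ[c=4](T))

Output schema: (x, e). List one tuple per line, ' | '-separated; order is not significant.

Stepwise |·|:
  T → 6
  σ[c=4](T) → 1
  γ[x; MIN(b)→e](σ[c=4](T)) → 1

== RESULT ==
x | e
s | 5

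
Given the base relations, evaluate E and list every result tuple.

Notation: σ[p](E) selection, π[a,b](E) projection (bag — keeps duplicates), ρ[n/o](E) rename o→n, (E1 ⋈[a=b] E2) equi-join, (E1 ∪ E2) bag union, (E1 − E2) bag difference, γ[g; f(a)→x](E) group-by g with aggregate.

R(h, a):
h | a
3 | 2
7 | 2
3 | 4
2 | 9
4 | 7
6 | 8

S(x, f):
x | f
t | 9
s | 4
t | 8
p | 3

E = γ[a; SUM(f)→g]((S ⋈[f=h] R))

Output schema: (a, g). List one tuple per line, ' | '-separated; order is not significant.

Stepwise |·|:
  S → 4
  R → 6
  (S ⋈[f=h] R) → 3
  γ[a; SUM(f)→g]((S ⋈[f=h] R)) → 3

== RESULT ==
a | g
2 | 3
4 | 3
7 | 4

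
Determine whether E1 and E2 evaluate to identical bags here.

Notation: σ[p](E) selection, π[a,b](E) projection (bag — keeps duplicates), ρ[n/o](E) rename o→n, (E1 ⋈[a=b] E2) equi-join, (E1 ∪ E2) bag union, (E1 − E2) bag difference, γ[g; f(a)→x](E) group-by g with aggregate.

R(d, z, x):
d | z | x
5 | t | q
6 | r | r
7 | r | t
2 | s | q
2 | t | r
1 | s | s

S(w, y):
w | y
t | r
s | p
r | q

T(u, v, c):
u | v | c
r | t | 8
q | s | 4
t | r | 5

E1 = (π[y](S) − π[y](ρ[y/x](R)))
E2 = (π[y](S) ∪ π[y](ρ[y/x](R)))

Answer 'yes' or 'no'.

E1 stepwise |·|:
  S → 3
  π[y](S) → 3
  R → 6
  ρ[y/x](R) → 6
  π[y](ρ[y/x](R)) → 6
  (π[y](S) − π[y](ρ[y/x](R))) → 1
E2 stepwise |·|:
  S → 3
  π[y](S) → 3
  R → 6
  ρ[y/x](R) → 6
  π[y](ρ[y/x](R)) → 6
  (π[y](S) ∪ π[y](ρ[y/x](R))) → 9

E1 result:
y
p
E2 result:
y
p
q
q
q
r
r
r
s
t
Witness: ('t',) appears 0× in E1 but 1× in E2.

no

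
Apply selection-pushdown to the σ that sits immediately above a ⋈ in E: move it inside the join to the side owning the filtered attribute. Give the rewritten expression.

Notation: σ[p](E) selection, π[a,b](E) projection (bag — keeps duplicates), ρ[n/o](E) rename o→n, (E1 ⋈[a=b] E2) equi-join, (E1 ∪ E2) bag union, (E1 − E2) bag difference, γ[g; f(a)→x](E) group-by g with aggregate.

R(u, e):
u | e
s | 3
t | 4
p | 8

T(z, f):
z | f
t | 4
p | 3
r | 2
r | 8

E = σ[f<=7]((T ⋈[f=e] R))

σ filters on f, owned by the left side.
E' = (σ[f<=7](T) ⋈[f=e] R)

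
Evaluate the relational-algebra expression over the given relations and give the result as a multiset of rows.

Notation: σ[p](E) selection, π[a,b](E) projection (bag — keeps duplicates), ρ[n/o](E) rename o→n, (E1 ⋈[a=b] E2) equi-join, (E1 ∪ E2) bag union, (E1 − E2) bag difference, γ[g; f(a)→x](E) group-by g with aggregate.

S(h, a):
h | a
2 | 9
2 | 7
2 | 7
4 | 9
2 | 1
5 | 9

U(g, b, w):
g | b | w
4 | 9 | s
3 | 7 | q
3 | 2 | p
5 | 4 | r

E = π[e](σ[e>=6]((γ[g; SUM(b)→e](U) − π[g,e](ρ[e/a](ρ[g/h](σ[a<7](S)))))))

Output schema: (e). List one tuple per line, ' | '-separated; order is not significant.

Stepwise |·|:
  U → 4
  γ[g; SUM(b)→e](U) → 3
  S → 6
  σ[a<7](S) → 1
  ρ[g/h](σ[a<7](S)) → 1
  ρ[e/a](ρ[g/h](σ[a<7](S))) → 1
  π[g,e](ρ[e/a](ρ[g/h](σ[a<7](S)))) → 1
  (γ[g; SUM(b)→e](U) − π[g,e](ρ[e/a](ρ[g/h](σ[a<7](S))))) → 3
  σ[e>=6]((γ[g; SUM(b)→e](U) − π[g,e](ρ[e/a](ρ[g/h](σ[a<7](S)))))) → 2
  π[e](σ[e>=6]((γ[g; SUM(b)→e](U) − π[g,e](ρ[e/a](ρ[g/h](σ[a<7](S))))))) → 2

== RESULT ==
e
9
9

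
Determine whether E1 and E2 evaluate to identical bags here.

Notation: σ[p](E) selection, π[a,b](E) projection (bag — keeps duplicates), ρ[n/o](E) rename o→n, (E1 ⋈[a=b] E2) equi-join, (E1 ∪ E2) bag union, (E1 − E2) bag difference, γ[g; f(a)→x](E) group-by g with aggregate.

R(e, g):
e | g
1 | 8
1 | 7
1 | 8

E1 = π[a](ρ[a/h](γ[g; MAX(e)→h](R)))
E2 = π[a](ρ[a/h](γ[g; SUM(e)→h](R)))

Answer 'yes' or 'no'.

E1 row counts bottom-up:
  R → 3
  γ[g; MAX(e)→h](R) → 2
  ρ[a/h](γ[g; MAX(e)→h](R)) → 2
  π[a](ρ[a/h](γ[g; MAX(e)→h](R))) → 2
E2 row counts bottom-up:
  R → 3
  γ[g; SUM(e)→h](R) → 2
  ρ[a/h](γ[g; SUM(e)→h](R)) → 2
  π[a](ρ[a/h](γ[g; SUM(e)→h](R))) → 2

E1 result:
a
1
1
E2 result:
a
1
2
Witness: (1,) appears 2× in E1 but 1× in E2.

no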